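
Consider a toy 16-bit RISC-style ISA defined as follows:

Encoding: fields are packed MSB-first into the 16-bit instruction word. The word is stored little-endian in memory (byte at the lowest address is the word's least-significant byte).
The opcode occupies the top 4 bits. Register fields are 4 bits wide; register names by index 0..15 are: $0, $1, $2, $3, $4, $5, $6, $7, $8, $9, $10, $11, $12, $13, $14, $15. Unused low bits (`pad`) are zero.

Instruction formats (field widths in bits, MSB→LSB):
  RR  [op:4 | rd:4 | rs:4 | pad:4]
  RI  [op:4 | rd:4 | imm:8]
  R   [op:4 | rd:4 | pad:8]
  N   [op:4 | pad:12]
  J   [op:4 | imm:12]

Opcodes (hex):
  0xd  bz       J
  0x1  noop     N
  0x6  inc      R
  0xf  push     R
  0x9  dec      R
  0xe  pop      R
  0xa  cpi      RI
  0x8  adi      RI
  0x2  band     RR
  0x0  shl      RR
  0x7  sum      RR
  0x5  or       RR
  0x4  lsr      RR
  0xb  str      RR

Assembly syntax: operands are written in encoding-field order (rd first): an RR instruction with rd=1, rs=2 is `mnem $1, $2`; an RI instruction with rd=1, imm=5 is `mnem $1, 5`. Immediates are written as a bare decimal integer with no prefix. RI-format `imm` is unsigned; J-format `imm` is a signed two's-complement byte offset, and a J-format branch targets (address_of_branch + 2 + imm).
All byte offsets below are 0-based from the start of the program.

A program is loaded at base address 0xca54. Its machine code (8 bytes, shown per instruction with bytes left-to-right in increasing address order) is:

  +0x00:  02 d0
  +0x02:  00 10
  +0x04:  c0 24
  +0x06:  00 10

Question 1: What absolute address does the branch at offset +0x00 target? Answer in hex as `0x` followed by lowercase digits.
0xca58

+0x00: 02 d0 ⇒ word 0xd002 (little)
  top 4b → 0xd → bz [J]
  [11:0] imm=2 = 2
  target = base 0xca54 + off 0x00 + 2 + imm 2 = 0xca58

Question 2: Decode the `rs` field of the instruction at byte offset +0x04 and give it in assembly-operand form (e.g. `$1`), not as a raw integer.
off 0x04: read c0 24 as little → 0x24c0
  opcode bits[15:12]=0x2: band/RR
  rd@[11:8]=0x4 ⇒ $4
  rs@[7:4]=0xc ⇒ $12

$12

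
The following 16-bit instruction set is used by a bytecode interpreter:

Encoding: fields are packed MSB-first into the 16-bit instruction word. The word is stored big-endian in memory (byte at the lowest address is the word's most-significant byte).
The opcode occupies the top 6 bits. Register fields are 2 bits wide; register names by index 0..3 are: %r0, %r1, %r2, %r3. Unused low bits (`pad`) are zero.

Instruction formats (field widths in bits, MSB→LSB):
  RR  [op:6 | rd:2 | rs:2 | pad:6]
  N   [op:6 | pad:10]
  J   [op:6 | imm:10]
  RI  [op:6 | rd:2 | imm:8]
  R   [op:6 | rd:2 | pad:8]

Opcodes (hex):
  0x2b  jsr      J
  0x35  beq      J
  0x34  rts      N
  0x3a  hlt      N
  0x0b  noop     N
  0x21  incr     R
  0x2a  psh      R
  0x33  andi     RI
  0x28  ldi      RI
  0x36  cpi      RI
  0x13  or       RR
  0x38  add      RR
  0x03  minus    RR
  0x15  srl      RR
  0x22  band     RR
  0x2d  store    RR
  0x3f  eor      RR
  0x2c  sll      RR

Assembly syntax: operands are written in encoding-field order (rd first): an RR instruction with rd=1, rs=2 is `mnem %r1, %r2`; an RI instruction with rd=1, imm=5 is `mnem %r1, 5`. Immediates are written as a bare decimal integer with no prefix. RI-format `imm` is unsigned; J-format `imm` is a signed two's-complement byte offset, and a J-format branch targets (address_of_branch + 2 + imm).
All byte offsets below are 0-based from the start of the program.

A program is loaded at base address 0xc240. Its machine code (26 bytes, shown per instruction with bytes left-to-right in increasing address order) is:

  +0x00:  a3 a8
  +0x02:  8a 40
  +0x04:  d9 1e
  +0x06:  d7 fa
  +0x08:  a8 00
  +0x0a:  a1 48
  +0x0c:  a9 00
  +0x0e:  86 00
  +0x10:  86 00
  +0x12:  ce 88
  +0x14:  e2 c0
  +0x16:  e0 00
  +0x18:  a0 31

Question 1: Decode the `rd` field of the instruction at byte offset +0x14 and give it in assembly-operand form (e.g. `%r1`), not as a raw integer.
%r2

[14] e2 c0 → 0xe2c0
  opcode bits[15:10]=0x38: add/RR
  [9:8] rd=2 = %r2
  [7:6] rs=3 = %r3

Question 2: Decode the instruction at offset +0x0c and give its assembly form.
psh %r1

[0c] a9 00 → 0xa900
  opcode bits[15:10]=0x2a: psh/R
  rd@[9:8]=0x1 ⇒ %r1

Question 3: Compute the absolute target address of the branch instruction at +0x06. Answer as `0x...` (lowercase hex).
+0x06: d7 fa ⇒ word 0xd7fa (big)
  op=0xd7fa>>10=0x35 ⇒ beq (J)
  [9:0] imm=1018 (s10→-6) = -6
  target = base 0xc240 + off 0x06 + 2 + imm -6 = 0xc242

0xc242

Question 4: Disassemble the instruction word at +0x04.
cpi %r1, 30

off 0x04: read d9 1e as big → 0xd91e
  opcode bits[15:10]=0x36: cpi/RI
  rd@[9:8]=0x1 ⇒ %r1
  imm@[7:0]=0x1e ⇒ 30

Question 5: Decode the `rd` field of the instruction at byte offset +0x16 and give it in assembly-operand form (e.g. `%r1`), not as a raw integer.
@+16  big-endian(e0 00) = 0xe000
  opcode bits[15:10]=0x38: add/RR
  rd: (w>>8)&0x3=0x0 → %r0
  rs: (w>>6)&0x3=0x0 → %r0

%r0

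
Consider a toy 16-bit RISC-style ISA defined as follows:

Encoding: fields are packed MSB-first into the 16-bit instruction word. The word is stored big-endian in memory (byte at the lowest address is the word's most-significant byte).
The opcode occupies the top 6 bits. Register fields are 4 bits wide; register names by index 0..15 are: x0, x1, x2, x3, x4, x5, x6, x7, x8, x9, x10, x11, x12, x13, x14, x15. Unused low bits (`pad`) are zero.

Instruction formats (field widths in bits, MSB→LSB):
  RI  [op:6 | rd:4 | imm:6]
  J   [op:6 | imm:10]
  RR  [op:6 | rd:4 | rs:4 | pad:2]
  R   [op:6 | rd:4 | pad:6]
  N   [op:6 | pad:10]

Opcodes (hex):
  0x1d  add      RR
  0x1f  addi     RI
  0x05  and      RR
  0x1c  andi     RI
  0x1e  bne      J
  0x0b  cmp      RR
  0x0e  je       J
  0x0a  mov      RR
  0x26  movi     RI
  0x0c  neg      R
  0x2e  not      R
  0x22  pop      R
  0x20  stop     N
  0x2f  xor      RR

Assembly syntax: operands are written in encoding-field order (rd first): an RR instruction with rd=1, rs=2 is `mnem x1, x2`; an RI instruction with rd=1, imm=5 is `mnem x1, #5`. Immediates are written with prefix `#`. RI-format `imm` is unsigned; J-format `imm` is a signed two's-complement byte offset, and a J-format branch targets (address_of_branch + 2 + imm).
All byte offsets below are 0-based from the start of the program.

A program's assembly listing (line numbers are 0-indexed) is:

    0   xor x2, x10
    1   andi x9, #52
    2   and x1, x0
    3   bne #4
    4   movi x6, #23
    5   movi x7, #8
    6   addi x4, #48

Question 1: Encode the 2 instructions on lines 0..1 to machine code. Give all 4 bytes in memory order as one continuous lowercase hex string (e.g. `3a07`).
line 0 (xor): pack op=0x2f:6|rd=2:4|rs=10:4|pad=0:2 = 0xbca8; big→ bc a8
line 1 (andi): pack op=0x1c:6|rd=9:4|imm=52:6 = 0x7274; big→ 72 74

bca87274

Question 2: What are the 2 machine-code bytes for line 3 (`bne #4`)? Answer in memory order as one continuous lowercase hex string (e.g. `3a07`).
3. bne fields op=0x1e:6|imm=4:10 → word 7804h → 78 04

7804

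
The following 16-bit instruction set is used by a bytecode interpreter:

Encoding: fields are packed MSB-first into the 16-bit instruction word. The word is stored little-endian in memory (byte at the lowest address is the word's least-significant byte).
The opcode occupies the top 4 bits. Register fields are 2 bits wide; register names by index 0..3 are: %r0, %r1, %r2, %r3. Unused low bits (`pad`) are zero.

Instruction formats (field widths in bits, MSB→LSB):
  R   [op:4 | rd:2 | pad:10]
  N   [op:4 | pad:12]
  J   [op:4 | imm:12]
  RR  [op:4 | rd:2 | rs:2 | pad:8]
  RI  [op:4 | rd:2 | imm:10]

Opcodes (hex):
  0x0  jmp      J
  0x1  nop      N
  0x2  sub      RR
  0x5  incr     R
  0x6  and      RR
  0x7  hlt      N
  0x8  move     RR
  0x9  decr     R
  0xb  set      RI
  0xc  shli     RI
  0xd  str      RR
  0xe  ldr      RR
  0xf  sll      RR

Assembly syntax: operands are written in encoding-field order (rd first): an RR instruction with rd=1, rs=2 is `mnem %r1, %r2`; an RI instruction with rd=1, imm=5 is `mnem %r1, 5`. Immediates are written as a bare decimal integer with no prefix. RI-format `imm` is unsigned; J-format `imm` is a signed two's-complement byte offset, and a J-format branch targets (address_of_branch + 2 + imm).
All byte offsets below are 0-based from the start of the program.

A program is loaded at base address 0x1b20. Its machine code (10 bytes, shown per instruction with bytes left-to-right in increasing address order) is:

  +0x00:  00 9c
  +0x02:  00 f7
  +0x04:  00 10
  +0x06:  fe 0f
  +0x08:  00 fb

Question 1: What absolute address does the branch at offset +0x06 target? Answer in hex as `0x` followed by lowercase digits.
[06] fe 0f → 0x0ffe
  op=0x0ffe>>12=0x0 ⇒ jmp (J)
  [11:0] imm=4094 (s12→-2) = -2
  target = base 0x1b20 + off 0x06 + 2 + imm -2 = 0x1b26

0x1b26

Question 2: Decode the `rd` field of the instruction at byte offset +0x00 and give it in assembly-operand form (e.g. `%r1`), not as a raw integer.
+0x00: 00 9c ⇒ word 0x9c00 (little)
  op=0x9c00>>12=0x9 ⇒ decr (R)
  [11:10] rd=3 = %r3

%r3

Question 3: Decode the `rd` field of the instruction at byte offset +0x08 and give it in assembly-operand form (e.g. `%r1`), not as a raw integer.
+0x08: 00 fb ⇒ word 0xfb00 (little)
  opcode bits[15:12]=0xf: sll/RR
  [11:10] rd=2 = %r2
  [9:8] rs=3 = %r3

%r2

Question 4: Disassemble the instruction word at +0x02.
[02] 00 f7 → 0xf700
  top 4b → 0xf → sll [RR]
  [11:10] rd=1 = %r1
  [9:8] rs=3 = %r3

sll %r1, %r3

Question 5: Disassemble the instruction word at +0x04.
nop

[04] 00 10 → 0x1000
  top 4b → 0x1 → nop [N]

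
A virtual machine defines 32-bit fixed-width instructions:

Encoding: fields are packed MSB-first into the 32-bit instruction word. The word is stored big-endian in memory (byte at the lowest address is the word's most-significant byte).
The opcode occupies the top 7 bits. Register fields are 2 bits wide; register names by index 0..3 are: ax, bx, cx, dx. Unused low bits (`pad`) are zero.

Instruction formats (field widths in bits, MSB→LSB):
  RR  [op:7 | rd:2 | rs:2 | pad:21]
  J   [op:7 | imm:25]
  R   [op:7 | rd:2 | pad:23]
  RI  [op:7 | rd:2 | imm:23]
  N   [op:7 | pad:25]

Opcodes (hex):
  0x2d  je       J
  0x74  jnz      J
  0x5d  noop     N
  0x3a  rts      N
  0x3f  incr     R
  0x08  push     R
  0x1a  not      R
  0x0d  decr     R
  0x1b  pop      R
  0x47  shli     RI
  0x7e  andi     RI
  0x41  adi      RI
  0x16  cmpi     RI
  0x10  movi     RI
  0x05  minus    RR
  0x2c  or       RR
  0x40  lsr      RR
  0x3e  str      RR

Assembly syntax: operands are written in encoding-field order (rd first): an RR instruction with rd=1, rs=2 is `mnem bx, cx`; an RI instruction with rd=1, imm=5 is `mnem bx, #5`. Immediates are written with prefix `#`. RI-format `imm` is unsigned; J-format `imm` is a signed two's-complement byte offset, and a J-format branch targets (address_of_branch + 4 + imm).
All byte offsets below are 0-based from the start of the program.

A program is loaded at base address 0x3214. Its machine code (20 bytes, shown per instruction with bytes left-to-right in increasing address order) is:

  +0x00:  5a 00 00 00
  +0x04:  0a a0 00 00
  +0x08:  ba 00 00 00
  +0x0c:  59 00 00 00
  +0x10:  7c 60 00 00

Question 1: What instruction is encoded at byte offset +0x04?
minus bx, bx

+0x04: 0a a0 00 00 ⇒ word 0x0aa00000 (big)
  top 7b → 0x5 → minus [RR]
  rd: (w>>23)&0x3=0x1 → bx
  rs: (w>>21)&0x3=0x1 → bx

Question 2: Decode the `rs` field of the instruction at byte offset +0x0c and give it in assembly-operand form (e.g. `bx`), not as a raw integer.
ax

+0x0c: 59 00 00 00 ⇒ word 0x59000000 (big)
  opcode bits[31:25]=0x2c: or/RR
  rd: (w>>23)&0x3=0x2 → cx
  rs: (w>>21)&0x3=0x0 → ax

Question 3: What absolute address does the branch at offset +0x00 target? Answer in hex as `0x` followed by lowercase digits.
@+00  big-endian(5a 00 00 00) = 0x5a000000
  op=0x5a000000>>25=0x2d ⇒ je (J)
  imm: (w>>0)&0x1ffffff=0x0 → #0
  target = base 0x3214 + off 0x00 + 4 + imm 0 = 0x3218

0x3218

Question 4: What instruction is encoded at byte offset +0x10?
str ax, dx

[10] 7c 60 00 00 → 0x7c600000
  opcode bits[31:25]=0x3e: str/RR
  rd@[24:23]=0x0 ⇒ ax
  rs@[22:21]=0x3 ⇒ dx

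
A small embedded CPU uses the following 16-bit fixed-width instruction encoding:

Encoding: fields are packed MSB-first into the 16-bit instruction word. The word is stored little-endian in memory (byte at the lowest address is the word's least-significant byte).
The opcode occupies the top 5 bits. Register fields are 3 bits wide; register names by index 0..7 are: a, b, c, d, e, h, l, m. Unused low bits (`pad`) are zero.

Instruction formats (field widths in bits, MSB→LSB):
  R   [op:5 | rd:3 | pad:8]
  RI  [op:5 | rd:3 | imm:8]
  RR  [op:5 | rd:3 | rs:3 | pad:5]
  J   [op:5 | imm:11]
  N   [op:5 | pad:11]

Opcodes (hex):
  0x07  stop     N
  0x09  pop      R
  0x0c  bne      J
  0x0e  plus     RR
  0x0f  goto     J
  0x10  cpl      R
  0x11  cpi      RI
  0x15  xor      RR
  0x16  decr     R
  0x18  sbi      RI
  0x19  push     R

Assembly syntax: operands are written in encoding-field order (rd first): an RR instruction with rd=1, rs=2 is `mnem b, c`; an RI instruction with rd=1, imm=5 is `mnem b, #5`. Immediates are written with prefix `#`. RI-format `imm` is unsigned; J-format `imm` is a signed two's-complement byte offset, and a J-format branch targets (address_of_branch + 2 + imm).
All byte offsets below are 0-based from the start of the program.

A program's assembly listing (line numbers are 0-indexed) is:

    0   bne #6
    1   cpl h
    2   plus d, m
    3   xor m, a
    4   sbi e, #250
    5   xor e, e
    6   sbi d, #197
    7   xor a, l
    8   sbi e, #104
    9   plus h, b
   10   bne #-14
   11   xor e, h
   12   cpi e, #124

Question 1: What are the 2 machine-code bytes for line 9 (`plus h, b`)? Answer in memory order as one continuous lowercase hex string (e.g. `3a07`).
line 9 (plus): pack op=0xe:5|rd=5:3|rs=1:3|pad=0:5 = 0x7520; little→ 20 75

2075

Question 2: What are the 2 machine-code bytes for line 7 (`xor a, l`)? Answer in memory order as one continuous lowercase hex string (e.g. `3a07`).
c0a8

line 7 (xor): pack op=0x15:5|rd=0:3|rs=6:3|pad=0:5 = 0xa8c0; little→ c0 a8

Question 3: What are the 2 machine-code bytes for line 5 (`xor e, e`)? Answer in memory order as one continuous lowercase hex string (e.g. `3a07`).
line 5 (xor): pack op=0x15:5|rd=4:3|rs=4:3|pad=0:5 = 0xac80; little→ 80 ac

80ac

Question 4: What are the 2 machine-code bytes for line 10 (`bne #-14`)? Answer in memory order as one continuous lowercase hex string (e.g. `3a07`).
line 10 (bne): pack op=0xc:5|imm=-14:11 = 0x67f2; little→ f2 67

f267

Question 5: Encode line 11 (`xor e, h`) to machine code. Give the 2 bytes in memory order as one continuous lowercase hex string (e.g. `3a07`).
L11: xor op=0x15:5|rd=4:3|rs=5:3|pad=0:5 ⇒ 0xaca0 ⇒ little a0 ac

a0ac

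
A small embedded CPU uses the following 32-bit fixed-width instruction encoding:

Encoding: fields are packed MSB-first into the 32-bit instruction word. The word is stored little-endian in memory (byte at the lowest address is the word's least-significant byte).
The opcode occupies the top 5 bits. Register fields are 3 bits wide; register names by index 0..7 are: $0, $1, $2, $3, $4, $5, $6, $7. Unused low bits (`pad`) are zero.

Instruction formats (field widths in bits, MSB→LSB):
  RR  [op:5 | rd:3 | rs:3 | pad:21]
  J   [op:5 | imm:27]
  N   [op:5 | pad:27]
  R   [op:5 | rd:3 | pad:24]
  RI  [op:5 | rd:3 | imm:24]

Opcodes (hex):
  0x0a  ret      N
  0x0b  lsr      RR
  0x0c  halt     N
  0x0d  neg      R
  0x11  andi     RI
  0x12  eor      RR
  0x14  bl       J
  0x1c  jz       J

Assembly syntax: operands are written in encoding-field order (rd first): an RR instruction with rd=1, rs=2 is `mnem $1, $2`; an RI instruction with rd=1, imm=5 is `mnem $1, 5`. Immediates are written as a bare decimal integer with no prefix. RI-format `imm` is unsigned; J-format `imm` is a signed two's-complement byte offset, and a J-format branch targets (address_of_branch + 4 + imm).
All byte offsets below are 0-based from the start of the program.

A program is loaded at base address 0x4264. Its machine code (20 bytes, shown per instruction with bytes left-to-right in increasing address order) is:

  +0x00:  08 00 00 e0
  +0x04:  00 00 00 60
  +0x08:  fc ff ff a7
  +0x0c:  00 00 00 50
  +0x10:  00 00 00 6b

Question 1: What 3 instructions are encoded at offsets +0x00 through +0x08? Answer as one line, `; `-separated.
off 0x00: read 08 00 00 e0 as little → 0xe0000008
  top 5b → 0x1c → jz [J]
  imm@[26:0]=0x8 ⇒ 8
off 0x04: read 00 00 00 60 as little → 0x60000000
  top 5b → 0xc → halt [N]
off 0x08: read fc ff ff a7 as little → 0xa7fffffc
  top 5b → 0x14 → bl [J]
  imm@[26:0]=0x7fffffc (s27→-4) ⇒ -4

jz 8; halt; bl -4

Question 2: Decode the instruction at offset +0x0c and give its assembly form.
ret

@+0c  little-endian(00 00 00 50) = 0x50000000
  top 5b → 0xa → ret [N]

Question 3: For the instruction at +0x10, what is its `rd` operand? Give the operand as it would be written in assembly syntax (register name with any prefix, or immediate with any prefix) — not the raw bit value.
+0x10: 00 00 00 6b ⇒ word 0x6b000000 (little)
  op=0x6b000000>>27=0xd ⇒ neg (R)
  rd: (w>>24)&0x7=0x3 → $3

$3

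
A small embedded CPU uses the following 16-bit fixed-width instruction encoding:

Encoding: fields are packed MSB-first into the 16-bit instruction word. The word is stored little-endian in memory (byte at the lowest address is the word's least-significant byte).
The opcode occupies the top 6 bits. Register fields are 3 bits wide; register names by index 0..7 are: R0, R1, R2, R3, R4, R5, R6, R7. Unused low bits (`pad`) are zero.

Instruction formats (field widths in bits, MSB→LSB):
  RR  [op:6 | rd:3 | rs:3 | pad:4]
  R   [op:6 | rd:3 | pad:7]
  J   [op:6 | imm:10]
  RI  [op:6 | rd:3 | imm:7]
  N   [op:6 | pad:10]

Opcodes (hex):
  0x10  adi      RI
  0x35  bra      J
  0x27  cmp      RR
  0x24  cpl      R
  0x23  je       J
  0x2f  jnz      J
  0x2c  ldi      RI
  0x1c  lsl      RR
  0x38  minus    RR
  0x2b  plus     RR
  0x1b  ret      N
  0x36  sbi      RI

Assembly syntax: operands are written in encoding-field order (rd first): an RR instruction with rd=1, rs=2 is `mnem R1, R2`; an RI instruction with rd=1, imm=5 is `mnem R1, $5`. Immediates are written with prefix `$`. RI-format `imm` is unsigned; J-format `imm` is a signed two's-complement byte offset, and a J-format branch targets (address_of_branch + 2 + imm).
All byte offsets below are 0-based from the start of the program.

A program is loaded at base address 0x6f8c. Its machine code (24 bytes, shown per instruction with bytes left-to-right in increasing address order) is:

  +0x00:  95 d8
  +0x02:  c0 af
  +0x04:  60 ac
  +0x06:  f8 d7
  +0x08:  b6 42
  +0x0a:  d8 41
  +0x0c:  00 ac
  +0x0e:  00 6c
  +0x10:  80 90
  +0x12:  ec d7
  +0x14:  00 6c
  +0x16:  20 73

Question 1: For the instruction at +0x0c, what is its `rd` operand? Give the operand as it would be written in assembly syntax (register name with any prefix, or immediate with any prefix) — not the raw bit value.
[0c] 00 ac → 0xac00
  op=0xac00>>10=0x2b ⇒ plus (RR)
  [9:7] rd=0 = R0
  [6:4] rs=0 = R0

R0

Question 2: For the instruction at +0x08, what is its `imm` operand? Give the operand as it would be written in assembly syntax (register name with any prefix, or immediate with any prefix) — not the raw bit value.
@+08  little-endian(b6 42) = 0x42b6
  op=0x42b6>>10=0x10 ⇒ adi (RI)
  [9:7] rd=5 = R5
  [6:0] imm=54 = $54

$54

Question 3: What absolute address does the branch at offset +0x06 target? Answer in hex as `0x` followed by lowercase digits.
0x6f8c

off 0x06: read f8 d7 as little → 0xd7f8
  op=0xd7f8>>10=0x35 ⇒ bra (J)
  [9:0] imm=1016 (s10→-8) = $-8
  target = base 0x6f8c + off 0x06 + 2 + imm -8 = 0x6f8c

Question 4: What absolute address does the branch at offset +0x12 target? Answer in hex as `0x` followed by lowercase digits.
0x6f8c

[12] ec d7 → 0xd7ec
  top 6b → 0x35 → bra [J]
  imm: (w>>0)&0x3ff=0x3ec (s10→-20) → $-20
  target = base 0x6f8c + off 0x12 + 2 + imm -20 = 0x6f8c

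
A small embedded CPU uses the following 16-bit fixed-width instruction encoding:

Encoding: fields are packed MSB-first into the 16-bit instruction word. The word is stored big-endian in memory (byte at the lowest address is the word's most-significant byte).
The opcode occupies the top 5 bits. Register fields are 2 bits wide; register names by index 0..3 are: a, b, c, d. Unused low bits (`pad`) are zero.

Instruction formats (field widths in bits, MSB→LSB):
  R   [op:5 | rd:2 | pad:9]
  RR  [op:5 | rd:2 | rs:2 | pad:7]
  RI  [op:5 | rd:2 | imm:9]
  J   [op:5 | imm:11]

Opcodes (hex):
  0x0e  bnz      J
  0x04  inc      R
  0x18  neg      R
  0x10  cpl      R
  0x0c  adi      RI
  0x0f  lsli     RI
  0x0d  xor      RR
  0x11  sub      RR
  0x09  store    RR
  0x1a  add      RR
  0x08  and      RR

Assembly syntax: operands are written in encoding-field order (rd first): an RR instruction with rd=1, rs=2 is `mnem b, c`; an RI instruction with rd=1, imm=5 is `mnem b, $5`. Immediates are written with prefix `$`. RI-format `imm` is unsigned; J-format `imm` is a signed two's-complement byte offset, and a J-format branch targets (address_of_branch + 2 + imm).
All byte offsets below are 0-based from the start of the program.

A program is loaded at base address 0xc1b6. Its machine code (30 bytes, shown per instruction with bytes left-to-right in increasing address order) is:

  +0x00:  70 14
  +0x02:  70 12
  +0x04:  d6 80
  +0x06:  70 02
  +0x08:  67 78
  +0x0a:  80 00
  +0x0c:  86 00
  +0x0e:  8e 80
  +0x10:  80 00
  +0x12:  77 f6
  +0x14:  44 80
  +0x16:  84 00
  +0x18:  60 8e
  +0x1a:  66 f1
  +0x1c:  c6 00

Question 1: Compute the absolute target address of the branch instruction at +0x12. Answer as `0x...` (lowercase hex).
0xc1c0

[12] 77 f6 → 0x77f6
  opcode bits[15:11]=0xe: bnz/J
  imm: (w>>0)&0x7ff=0x7f6 (s11→-10) → $-10
  target = base 0xc1b6 + off 0x12 + 2 + imm -10 = 0xc1c0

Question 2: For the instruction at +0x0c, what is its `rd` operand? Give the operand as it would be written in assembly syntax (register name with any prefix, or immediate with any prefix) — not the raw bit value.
d

off 0x0c: read 86 00 as big → 0x8600
  opcode bits[15:11]=0x10: cpl/R
  rd: (w>>9)&0x3=0x3 → d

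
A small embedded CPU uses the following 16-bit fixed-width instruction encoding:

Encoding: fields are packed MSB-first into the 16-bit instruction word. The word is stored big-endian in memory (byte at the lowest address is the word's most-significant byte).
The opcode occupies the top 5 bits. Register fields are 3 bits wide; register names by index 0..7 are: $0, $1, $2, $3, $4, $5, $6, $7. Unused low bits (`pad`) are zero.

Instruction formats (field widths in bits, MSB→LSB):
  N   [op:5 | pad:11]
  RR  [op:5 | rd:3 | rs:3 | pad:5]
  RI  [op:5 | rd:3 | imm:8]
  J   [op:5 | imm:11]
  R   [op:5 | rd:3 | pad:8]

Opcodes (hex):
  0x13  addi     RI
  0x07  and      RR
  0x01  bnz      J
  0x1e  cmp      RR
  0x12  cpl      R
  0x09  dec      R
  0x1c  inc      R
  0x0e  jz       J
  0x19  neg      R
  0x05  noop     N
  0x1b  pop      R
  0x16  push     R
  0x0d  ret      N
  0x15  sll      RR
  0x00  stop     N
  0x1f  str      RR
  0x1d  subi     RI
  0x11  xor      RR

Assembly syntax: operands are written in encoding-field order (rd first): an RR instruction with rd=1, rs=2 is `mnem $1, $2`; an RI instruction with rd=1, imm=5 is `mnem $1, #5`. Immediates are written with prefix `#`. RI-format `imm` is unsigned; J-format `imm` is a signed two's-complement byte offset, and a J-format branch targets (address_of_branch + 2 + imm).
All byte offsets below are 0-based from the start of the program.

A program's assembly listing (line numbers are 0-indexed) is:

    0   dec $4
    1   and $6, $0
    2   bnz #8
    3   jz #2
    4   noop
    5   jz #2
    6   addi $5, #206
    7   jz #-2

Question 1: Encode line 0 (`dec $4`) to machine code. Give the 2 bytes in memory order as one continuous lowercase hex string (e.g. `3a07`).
4c00

line 0 (dec): pack op=0x9:5|rd=4:3|pad=0:8 = 0x4c00; big→ 4c 00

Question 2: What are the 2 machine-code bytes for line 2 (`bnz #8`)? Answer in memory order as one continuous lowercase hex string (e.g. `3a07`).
0808

line 2 (bnz): pack op=0x1:5|imm=8:11 = 0x0808; big→ 08 08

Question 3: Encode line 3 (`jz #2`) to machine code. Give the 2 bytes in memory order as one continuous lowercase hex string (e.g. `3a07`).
7002

L3: jz op=0xe:5|imm=2:11 ⇒ 0x7002 ⇒ big 70 02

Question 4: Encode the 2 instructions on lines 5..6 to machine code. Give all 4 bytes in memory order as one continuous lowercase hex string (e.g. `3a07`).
70029dce

L5: jz op=0xe:5|imm=2:11 ⇒ 0x7002 ⇒ big 70 02
L6: addi op=0x13:5|rd=5:3|imm=206:8 ⇒ 0x9dce ⇒ big 9d ce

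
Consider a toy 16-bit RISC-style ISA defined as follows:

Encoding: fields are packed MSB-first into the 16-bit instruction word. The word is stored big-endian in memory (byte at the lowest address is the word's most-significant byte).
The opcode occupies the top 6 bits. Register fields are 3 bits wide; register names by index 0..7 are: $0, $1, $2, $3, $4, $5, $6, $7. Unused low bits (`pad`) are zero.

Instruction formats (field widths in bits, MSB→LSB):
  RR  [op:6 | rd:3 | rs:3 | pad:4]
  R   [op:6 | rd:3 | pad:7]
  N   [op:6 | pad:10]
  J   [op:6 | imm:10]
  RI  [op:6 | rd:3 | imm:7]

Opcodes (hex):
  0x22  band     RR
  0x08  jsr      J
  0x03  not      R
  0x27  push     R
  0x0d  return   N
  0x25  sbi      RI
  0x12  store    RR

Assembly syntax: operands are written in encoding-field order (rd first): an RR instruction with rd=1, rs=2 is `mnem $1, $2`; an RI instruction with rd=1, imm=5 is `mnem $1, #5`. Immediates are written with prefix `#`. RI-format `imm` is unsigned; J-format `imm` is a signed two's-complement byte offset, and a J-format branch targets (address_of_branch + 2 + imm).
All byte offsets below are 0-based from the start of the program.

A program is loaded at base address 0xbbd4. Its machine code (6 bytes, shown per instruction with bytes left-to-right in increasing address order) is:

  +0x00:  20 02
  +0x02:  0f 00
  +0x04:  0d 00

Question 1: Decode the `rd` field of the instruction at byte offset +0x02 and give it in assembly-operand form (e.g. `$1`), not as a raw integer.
+0x02: 0f 00 ⇒ word 0x0f00 (big)
  opcode bits[15:10]=0x3: not/R
  [9:7] rd=6 = $6

$6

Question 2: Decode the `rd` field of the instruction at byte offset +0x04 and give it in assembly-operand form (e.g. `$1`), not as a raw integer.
$2

+0x04: 0d 00 ⇒ word 0x0d00 (big)
  op=0x0d00>>10=0x3 ⇒ not (R)
  [9:7] rd=2 = $2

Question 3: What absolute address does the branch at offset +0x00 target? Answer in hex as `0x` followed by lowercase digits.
0xbbd8

[00] 20 02 → 0x2002
  op=0x2002>>10=0x8 ⇒ jsr (J)
  imm: (w>>0)&0x3ff=0x2 → #2
  target = base 0xbbd4 + off 0x00 + 2 + imm 2 = 0xbbd8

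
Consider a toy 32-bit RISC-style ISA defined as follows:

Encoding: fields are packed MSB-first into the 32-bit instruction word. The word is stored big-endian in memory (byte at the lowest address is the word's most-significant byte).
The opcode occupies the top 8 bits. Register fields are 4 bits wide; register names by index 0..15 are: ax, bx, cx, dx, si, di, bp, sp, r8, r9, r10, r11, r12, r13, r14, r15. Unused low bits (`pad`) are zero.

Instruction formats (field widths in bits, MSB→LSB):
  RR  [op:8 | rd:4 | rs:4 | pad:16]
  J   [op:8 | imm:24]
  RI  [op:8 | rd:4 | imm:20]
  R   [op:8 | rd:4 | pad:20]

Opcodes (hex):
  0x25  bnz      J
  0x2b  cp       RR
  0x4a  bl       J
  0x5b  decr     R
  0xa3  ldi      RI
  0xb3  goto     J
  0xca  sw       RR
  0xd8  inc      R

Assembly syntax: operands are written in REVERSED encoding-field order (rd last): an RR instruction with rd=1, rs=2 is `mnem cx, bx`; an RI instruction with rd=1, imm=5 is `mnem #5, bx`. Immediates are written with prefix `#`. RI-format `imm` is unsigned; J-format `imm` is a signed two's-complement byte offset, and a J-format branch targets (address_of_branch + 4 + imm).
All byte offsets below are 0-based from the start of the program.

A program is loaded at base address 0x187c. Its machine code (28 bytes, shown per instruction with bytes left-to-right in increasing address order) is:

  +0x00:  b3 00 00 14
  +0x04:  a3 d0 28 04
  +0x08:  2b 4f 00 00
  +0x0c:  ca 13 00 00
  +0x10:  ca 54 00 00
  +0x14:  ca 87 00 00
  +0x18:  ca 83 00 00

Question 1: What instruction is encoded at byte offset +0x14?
+0x14: ca 87 00 00 ⇒ word 0xca870000 (big)
  opcode bits[31:24]=0xca: sw/RR
  rd: (w>>20)&0xf=0x8 → r8
  rs: (w>>16)&0xf=0x7 → sp

sw sp, r8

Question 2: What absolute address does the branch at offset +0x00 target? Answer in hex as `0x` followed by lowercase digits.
+0x00: b3 00 00 14 ⇒ word 0xb3000014 (big)
  top 8b → 0xb3 → goto [J]
  imm@[23:0]=0x14 ⇒ #20
  target = base 0x187c + off 0x00 + 4 + imm 20 = 0x1894

0x1894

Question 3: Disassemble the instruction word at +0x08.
cp r15, si

+0x08: 2b 4f 00 00 ⇒ word 0x2b4f0000 (big)
  op=0x2b4f0000>>24=0x2b ⇒ cp (RR)
  rd: (w>>20)&0xf=0x4 → si
  rs: (w>>16)&0xf=0xf → r15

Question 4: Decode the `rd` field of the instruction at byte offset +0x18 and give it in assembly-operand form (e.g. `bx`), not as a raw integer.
@+18  big-endian(ca 83 00 00) = 0xca830000
  opcode bits[31:24]=0xca: sw/RR
  [23:20] rd=8 = r8
  [19:16] rs=3 = dx

r8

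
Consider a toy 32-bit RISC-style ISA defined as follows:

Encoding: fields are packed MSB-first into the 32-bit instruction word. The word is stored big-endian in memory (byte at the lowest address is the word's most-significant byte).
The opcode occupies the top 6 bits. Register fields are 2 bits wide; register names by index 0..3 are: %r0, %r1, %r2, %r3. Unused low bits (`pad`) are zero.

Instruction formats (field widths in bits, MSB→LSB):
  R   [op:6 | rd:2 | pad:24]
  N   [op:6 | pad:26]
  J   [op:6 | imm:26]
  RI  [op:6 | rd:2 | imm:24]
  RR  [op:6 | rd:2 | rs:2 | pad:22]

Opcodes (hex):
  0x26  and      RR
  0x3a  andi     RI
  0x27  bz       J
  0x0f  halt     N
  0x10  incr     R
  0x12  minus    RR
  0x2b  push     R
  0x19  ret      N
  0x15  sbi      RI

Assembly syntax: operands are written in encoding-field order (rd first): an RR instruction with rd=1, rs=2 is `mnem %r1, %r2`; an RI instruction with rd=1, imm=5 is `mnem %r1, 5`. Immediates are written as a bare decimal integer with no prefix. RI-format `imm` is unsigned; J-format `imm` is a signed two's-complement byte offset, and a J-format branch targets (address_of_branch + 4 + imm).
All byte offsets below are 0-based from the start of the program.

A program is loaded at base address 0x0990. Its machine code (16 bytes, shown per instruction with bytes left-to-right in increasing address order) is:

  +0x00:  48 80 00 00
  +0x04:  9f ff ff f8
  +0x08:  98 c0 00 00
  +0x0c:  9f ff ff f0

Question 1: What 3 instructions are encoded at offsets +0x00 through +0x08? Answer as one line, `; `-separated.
minus %r0, %r2; bz -8; and %r0, %r3

+0x00: 48 80 00 00 ⇒ word 0x48800000 (big)
  top 6b → 0x12 → minus [RR]
  rd@[25:24]=0x0 ⇒ %r0
  rs@[23:22]=0x2 ⇒ %r2
+0x04: 9f ff ff f8 ⇒ word 0x9ffffff8 (big)
  top 6b → 0x27 → bz [J]
  imm@[25:0]=0x3fffff8 (s26→-8) ⇒ -8
+0x08: 98 c0 00 00 ⇒ word 0x98c00000 (big)
  top 6b → 0x26 → and [RR]
  rd@[25:24]=0x0 ⇒ %r0
  rs@[23:22]=0x3 ⇒ %r3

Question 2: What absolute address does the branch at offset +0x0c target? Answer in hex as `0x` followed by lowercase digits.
[0c] 9f ff ff f0 → 0x9ffffff0
  top 6b → 0x27 → bz [J]
  [25:0] imm=67108848 (s26→-16) = -16
  target = base 0x0990 + off 0x0c + 4 + imm -16 = 0x0990

0x0990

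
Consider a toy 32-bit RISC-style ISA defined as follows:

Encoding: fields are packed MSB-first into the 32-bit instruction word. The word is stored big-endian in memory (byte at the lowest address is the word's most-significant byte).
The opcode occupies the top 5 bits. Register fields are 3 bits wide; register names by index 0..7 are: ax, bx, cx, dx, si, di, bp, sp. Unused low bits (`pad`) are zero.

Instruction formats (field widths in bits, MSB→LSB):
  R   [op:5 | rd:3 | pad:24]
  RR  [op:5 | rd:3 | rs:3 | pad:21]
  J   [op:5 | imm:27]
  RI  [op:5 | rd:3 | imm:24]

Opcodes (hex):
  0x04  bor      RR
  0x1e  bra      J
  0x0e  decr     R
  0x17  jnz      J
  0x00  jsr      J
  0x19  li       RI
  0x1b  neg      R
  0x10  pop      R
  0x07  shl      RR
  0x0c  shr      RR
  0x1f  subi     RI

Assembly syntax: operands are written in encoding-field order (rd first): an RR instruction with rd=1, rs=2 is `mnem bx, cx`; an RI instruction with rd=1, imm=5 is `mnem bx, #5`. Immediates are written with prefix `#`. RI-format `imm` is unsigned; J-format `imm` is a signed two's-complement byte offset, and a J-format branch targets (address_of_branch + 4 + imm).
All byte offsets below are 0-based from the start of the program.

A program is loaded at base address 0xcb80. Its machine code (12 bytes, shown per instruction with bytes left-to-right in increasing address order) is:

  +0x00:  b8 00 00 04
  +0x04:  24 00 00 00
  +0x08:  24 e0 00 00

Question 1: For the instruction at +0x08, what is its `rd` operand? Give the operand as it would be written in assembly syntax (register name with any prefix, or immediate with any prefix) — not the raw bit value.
si

off 0x08: read 24 e0 00 00 as big → 0x24e00000
  opcode bits[31:27]=0x4: bor/RR
  rd: (w>>24)&0x7=0x4 → si
  rs: (w>>21)&0x7=0x7 → sp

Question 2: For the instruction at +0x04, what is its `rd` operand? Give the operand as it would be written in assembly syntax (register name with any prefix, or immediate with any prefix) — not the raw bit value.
si

@+04  big-endian(24 00 00 00) = 0x24000000
  op=0x24000000>>27=0x4 ⇒ bor (RR)
  [26:24] rd=4 = si
  [23:21] rs=0 = ax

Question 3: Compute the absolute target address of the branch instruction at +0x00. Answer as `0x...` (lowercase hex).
0xcb88

off 0x00: read b8 00 00 04 as big → 0xb8000004
  top 5b → 0x17 → jnz [J]
  imm: (w>>0)&0x7ffffff=0x4 → #4
  target = base 0xcb80 + off 0x00 + 4 + imm 4 = 0xcb88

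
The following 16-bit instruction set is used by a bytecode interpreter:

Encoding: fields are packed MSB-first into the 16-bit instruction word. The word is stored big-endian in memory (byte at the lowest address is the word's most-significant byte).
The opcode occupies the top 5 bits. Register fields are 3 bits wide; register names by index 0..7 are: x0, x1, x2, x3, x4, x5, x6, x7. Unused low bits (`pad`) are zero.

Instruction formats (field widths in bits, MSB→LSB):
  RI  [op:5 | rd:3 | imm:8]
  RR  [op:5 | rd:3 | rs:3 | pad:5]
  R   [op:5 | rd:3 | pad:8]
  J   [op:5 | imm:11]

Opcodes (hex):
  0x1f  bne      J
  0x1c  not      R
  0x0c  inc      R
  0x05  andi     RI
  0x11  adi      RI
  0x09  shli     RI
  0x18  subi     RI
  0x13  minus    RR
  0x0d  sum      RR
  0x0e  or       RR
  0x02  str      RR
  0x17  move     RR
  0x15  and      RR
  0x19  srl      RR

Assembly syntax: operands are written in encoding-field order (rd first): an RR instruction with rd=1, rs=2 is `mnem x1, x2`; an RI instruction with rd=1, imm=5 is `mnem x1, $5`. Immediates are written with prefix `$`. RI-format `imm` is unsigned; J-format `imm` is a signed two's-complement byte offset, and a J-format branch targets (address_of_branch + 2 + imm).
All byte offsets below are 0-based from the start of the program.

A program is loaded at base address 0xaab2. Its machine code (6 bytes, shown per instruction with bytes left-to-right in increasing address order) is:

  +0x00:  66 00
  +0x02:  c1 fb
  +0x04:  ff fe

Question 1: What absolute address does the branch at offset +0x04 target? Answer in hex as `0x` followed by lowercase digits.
off 0x04: read ff fe as big → 0xfffe
  top 5b → 0x1f → bne [J]
  imm: (w>>0)&0x7ff=0x7fe (s11→-2) → $-2
  target = base 0xaab2 + off 0x04 + 2 + imm -2 = 0xaab6

0xaab6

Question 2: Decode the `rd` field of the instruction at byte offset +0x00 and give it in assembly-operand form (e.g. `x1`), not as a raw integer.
x6

off 0x00: read 66 00 as big → 0x6600
  op=0x6600>>11=0xc ⇒ inc (R)
  rd@[10:8]=0x6 ⇒ x6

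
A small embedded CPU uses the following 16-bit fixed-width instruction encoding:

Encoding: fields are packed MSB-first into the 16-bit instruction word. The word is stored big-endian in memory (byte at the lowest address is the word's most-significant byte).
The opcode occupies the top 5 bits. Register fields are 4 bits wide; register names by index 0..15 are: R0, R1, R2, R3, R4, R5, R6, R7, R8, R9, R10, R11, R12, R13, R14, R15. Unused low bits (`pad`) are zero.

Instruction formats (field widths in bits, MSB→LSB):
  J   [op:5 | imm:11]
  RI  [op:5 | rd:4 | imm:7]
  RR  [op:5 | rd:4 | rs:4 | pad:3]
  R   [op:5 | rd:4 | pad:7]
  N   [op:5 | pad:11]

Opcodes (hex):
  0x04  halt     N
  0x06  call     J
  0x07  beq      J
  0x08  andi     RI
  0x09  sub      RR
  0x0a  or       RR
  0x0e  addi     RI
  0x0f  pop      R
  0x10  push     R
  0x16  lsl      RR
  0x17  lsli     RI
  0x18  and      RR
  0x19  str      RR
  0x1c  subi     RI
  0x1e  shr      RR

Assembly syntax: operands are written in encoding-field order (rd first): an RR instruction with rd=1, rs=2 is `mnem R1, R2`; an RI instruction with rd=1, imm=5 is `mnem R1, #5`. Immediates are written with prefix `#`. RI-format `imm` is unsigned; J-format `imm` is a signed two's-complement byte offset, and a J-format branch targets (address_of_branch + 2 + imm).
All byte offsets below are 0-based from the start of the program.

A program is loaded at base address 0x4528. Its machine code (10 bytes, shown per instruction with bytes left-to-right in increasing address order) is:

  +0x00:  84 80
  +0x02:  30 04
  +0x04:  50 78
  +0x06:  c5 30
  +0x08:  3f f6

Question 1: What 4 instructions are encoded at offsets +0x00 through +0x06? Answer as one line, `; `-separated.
@+00  big-endian(84 80) = 0x8480
  opcode bits[15:11]=0x10: push/R
  rd@[10:7]=0x9 ⇒ R9
@+02  big-endian(30 04) = 0x3004
  opcode bits[15:11]=0x6: call/J
  imm@[10:0]=0x4 ⇒ #4
@+04  big-endian(50 78) = 0x5078
  opcode bits[15:11]=0xa: or/RR
  rd@[10:7]=0x0 ⇒ R0
  rs@[6:3]=0xf ⇒ R15
@+06  big-endian(c5 30) = 0xc530
  opcode bits[15:11]=0x18: and/RR
  rd@[10:7]=0xa ⇒ R10
  rs@[6:3]=0x6 ⇒ R6

push R9; call #4; or R0, R15; and R10, R6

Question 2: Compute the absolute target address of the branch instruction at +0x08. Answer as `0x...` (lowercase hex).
@+08  big-endian(3f f6) = 0x3ff6
  opcode bits[15:11]=0x7: beq/J
  [10:0] imm=2038 (s11→-10) = #-10
  target = base 0x4528 + off 0x08 + 2 + imm -10 = 0x4528

0x4528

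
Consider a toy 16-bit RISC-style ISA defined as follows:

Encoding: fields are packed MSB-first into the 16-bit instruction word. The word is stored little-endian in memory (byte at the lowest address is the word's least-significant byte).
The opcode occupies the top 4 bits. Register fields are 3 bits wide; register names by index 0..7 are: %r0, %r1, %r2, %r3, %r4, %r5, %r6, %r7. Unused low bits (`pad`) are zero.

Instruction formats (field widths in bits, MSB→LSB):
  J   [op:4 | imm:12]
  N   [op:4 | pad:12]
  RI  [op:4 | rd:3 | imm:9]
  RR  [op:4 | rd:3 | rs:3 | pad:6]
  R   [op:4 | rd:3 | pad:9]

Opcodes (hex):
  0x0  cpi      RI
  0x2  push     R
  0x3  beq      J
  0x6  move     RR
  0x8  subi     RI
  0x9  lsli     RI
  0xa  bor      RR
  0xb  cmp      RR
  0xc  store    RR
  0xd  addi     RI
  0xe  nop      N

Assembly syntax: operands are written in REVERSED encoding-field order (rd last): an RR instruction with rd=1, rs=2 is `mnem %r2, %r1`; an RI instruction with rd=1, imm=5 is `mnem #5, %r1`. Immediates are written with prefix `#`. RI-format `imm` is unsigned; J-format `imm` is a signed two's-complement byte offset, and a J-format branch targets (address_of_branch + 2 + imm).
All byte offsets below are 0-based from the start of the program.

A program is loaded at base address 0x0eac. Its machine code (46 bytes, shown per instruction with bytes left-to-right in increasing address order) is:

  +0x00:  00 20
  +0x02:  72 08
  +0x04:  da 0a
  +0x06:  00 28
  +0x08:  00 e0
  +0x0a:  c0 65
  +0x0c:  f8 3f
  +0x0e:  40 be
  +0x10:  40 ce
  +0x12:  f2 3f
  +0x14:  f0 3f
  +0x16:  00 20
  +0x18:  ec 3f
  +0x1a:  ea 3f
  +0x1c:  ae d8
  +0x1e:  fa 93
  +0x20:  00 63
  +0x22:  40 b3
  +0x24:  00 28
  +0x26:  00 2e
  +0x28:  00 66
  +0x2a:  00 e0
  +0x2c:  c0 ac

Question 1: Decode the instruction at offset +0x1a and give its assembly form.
+0x1a: ea 3f ⇒ word 0x3fea (little)
  opcode bits[15:12]=0x3: beq/J
  imm@[11:0]=0xfea (s12→-22) ⇒ #-22

beq #-22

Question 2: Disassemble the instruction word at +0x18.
beq #-20

@+18  little-endian(ec 3f) = 0x3fec
  op=0x3fec>>12=0x3 ⇒ beq (J)
  imm: (w>>0)&0xfff=0xfec (s12→-20) → #-20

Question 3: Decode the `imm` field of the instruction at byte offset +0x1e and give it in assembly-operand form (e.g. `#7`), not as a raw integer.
@+1e  little-endian(fa 93) = 0x93fa
  op=0x93fa>>12=0x9 ⇒ lsli (RI)
  [11:9] rd=1 = %r1
  [8:0] imm=506 = #506

#506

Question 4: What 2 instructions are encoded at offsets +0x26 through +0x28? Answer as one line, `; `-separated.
push %r7; move %r0, %r3

[26] 00 2e → 0x2e00
  op=0x2e00>>12=0x2 ⇒ push (R)
  rd: (w>>9)&0x7=0x7 → %r7
[28] 00 66 → 0x6600
  op=0x6600>>12=0x6 ⇒ move (RR)
  rd: (w>>9)&0x7=0x3 → %r3
  rs: (w>>6)&0x7=0x0 → %r0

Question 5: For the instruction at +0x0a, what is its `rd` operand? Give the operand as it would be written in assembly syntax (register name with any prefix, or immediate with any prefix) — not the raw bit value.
%r2

[0a] c0 65 → 0x65c0
  op=0x65c0>>12=0x6 ⇒ move (RR)
  rd: (w>>9)&0x7=0x2 → %r2
  rs: (w>>6)&0x7=0x7 → %r7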